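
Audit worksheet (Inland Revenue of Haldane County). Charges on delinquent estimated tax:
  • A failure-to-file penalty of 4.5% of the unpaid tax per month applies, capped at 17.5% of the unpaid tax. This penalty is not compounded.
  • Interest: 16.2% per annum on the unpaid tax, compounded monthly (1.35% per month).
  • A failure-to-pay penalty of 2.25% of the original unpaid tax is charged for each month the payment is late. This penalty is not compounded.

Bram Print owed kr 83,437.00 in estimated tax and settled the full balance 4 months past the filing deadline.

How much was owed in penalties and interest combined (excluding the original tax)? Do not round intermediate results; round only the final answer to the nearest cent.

Failure-to-file: 4 × 4.5% × kr 83,437.00 = kr 15,018.66, capped at 17.5% × kr 83,437.00 = kr 14,601.48…
Failure-to-pay penalty = 2.25% × kr 83,437.00 × 4 mo = kr 7,509.33
Interest: kr 83,437.00 × ((1 + 0.0135)^4 − 1) = kr 83,437.00 × 0.0551034… = kr 4,597.6603…
Penalties + interest = kr 22,110.8050 + kr 4,597.6603… = kr 26,708.47

kr 26,708.47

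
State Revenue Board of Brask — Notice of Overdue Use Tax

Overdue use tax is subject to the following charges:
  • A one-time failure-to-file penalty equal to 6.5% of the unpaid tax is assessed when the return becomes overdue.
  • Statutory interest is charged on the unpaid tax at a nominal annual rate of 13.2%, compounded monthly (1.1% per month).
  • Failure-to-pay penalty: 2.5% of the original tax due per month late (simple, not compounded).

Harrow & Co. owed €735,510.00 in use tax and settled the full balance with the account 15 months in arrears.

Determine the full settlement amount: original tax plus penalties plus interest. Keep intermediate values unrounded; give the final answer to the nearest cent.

€1,190,298.69

Failure-to-file penalty: 6.5% × €735,510.00 = €47,808.15
Failure-to-pay penalty = 2.5% × €735,510.00 × 15 mo = €275,816.25
Interest: €735,510.00 × ((1 + 0.011)^15 − 1) = €735,510.00 × 0.1783311… = €131,164.2946…
Total = €735,510.00 + €323,624.4000 + €131,164.2946… = €1,190,298.69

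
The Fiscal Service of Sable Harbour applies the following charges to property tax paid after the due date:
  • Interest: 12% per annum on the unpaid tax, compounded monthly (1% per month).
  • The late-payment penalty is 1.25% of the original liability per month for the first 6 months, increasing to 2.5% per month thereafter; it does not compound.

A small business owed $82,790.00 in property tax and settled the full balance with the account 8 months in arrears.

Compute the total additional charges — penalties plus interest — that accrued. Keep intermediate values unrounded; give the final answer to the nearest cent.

Penalty, months 1–6: 6 × 1.25% × $82,790.00 = $6,209.25
Penalty, months 7–8: 2 × 2.5% × $82,790.00 = $4,139.50
Interest: $82,790.00 × ((1 + 0.01)^8 − 1) = $82,790.00 × 0.0828567… = $6,859.7067…
Penalties + interest = $10,348.7500 + $6,859.7067… = $17,208.46

$17,208.46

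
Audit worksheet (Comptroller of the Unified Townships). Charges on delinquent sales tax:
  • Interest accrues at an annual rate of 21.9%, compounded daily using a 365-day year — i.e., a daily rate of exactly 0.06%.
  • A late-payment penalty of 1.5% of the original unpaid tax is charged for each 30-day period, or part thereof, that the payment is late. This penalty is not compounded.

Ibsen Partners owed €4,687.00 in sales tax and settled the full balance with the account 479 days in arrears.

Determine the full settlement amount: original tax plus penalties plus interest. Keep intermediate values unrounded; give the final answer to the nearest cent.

€7,371.91

Penalty periods: ⌈479/30⌉ = 16; penalty = 16 × 1.5% × €4,687.00 = €1,124.88
Interest: €4,687.00 × ((1 + 0.0006)^479 − 1) = €4,687.00 × 0.33284241… = €1,560.0324…
Total = €4,687.00 + €1,124.8800 + €1,560.0324… = €7,371.91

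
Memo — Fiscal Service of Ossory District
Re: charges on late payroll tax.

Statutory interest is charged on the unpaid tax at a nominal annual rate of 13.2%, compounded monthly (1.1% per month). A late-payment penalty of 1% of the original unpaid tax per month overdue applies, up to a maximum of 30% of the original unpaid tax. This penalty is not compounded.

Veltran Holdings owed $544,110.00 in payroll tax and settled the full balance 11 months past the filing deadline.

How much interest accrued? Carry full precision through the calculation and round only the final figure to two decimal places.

Interest: $544,110.00 × ((1 + 0.011)^11 − 1) = $544,110.00 × 0.1278795… = $69,580.5266…

$69,580.53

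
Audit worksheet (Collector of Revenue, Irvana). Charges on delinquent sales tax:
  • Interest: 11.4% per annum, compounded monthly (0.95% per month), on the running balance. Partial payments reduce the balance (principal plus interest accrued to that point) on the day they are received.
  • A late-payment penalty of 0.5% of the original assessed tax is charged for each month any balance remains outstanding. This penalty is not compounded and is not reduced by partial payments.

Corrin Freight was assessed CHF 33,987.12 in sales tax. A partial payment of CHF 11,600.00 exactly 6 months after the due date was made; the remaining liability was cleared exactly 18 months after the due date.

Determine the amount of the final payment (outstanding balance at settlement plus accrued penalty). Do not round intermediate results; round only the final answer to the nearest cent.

Balance at month 6: CHF 33,987.1200 × (1 + 0.0095)^6 = CHF 35,970.9829…
After CHF 11,600.00 payment: CHF 35,970.9829… − CHF 11,600.00 = CHF 24,370.9829…
Balance at month 18: CHF 24,370.9829… × (1 + 0.0095)^12 = CHF 27,299.1374…
Penalty: 18 × 0.5% × CHF 33,987.12 = CHF 3,058.84…
Final settlement = outstanding balance + penalty = CHF 27,299.1374… + CHF 3,058.84… = CHF 30,357.98

CHF 30,357.98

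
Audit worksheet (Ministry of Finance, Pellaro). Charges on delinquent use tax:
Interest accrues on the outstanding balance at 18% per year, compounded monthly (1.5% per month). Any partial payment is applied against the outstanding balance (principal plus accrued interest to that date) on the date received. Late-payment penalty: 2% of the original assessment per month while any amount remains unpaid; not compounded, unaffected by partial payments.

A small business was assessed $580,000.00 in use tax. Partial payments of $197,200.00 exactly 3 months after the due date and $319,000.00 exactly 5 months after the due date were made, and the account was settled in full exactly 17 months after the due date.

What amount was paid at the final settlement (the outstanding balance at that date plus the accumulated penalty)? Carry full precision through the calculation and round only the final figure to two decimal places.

$319,947.37

Balance at month 3: $580,000.0000 × (1 + 0.015)^3 = $606,493.4575
After $197,200.00 payment: $606,493.4575 − $197,200.00 = $409,293.4575
Balance at month 5: $409,293.4575 × (1 + 0.015)^2 = $421,664.3523…
After $319,000.00 payment: $421,664.3523… − $319,000.00 = $102,664.3523…
Balance at month 17: $102,664.3523… × (1 + 0.015)^12 = $122,747.3651…
Penalty: 17 × 2% × $580,000.00 = $197,200.00
Final settlement = outstanding balance + penalty = $122,747.3651… + $197,200.00 = $319,947.37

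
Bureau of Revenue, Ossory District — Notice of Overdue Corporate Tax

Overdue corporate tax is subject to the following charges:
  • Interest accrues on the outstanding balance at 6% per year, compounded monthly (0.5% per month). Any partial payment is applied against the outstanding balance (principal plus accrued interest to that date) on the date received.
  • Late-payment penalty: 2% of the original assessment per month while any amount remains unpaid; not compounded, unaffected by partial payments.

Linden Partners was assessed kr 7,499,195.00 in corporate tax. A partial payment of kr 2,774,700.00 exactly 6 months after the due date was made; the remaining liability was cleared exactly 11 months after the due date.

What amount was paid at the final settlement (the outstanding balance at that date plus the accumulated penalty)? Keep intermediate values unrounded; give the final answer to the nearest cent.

kr 6,727,176.59

Balance at month 6: kr 7,499,195.0000 × (1 + 0.005)^6 = kr 7,727,001.8666…
After kr 2,774,700.00 payment: kr 7,727,001.8666… − kr 2,774,700.00 = kr 4,952,301.8666…
Balance at month 11: kr 4,952,301.8666… × (1 + 0.005)^5 = kr 5,077,353.6946…
Penalty: 11 × 2% × kr 7,499,195.00 = kr 1,649,822.90
Final settlement = outstanding balance + penalty = kr 5,077,353.6946… + kr 1,649,822.90 = kr 6,727,176.59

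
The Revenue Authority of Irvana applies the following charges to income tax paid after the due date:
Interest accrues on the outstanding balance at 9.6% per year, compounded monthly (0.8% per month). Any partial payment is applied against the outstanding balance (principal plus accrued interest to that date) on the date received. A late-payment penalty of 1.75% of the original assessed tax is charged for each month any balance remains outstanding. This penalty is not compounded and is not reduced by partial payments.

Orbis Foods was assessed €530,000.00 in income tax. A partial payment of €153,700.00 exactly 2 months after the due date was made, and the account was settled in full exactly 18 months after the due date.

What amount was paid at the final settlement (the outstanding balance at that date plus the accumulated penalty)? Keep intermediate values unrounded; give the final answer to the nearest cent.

Balance at month 2: €530,000.0000 × (1 + 0.008)^2 = €538,513.9200
After €153,700.00 payment: €538,513.9200 − €153,700.00 = €384,813.9200
Balance at month 18: €384,813.9200 × (1 + 0.008)^16 = €437,138.7311…
Penalty: 18 × 1.75% × €530,000.00 = €166,950.00
Final settlement = outstanding balance + penalty = €437,138.7311… + €166,950.00 = €604,088.73

€604,088.73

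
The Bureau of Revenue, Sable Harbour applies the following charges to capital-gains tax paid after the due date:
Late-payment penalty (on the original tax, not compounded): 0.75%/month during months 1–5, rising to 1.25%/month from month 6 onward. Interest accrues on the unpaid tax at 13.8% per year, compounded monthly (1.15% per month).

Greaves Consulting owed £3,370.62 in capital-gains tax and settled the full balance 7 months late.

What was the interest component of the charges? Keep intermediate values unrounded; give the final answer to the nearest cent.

Interest: £3,370.62 × ((1 + 0.0115)^7 − 1) = £3,370.62 × 0.0833311… = £280.8775…

£280.88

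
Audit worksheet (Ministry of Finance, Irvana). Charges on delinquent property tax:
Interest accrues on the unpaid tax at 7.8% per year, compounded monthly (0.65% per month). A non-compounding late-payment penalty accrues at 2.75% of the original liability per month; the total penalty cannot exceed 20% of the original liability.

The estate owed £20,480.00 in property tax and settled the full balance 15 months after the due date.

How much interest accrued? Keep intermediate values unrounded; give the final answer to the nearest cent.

Interest: £20,480.00 × ((1 + 0.0065)^15 − 1) = £20,480.00 × 0.1020637… = £2,090.2641…

£2,090.26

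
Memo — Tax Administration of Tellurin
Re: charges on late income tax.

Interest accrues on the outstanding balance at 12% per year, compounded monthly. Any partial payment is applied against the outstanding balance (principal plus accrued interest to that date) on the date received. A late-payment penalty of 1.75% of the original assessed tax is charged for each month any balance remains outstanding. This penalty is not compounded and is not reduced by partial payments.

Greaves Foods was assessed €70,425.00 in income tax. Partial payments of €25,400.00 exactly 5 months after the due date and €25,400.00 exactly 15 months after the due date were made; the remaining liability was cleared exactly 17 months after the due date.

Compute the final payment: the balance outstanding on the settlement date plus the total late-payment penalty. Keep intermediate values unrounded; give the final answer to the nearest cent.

Monthly rate = 12% ÷ 12 = 1%
Balance at month 5: €70,425.0000 × (1 + 0.01)^5 = €74,017.3828…
After €25,400.00 payment: €74,017.3828… − €25,400.00 = €48,617.3828…
Balance at month 15: €48,617.3828… × (1 + 0.01)^10 = €53,703.8367…
After €25,400.00 payment: €53,703.8367… − €25,400.00 = €28,303.8367…
Balance at month 17: €28,303.8367… × (1 + 0.01)^2 = €28,872.7438…
Penalty: 17 × 1.75% × €70,425.00 = €20,951.44…
Final settlement = outstanding balance + penalty = €28,872.7438… + €20,951.44… = €49,824.18

€49,824.18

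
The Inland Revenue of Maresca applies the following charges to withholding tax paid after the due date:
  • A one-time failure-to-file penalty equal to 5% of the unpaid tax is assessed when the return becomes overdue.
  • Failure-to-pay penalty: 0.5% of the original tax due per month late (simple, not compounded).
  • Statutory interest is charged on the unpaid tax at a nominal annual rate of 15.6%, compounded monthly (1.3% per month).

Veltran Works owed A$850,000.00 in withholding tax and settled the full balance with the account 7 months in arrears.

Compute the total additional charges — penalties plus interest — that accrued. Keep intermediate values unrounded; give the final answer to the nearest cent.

Failure-to-file penalty: 5% × A$850,000.00 = A$42,500.00
Failure-to-pay penalty = 0.5% × A$850,000.00 × 7 mo = A$29,750.00
Interest: A$850,000.00 × ((1 + 0.013)^7 − 1) = A$850,000.00 × 0.0946269… = A$80,432.8671…
Penalties + interest = A$72,250.0000 + A$80,432.8671… = A$152,682.87

A$152,682.87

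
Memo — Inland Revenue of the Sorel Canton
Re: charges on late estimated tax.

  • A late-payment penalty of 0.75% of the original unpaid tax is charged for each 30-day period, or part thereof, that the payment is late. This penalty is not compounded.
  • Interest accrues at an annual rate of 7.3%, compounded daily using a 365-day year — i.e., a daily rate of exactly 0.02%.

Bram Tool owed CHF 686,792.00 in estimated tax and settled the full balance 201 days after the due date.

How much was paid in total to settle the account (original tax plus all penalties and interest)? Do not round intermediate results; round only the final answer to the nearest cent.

CHF 751,017.20

Penalty periods: ⌈201/30⌉ = 7; penalty = 7 × 0.75% × CHF 686,792.00 = CHF 36,056.58
Interest: CHF 686,792.00 × ((1 + 0.0002)^201 − 1) = CHF 686,792.00 × 0.04101477… = CHF 28,168.6179…
Total = CHF 686,792.00 + CHF 36,056.5800 + CHF 28,168.6179… = CHF 751,017.20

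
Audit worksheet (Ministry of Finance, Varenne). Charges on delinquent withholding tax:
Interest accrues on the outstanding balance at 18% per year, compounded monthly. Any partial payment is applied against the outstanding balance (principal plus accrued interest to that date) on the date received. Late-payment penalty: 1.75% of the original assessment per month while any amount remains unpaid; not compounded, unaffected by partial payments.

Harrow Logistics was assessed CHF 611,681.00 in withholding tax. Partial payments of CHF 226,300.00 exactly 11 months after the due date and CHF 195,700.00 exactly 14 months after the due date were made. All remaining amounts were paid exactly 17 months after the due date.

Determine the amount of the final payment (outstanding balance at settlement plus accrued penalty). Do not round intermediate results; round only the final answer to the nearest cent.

CHF 517,747.19

Monthly rate = 18% ÷ 12 = 1.5%
Balance at month 11: CHF 611,681.0000 × (1 + 0.015)^11 = CHF 720,528.9840…
After CHF 226,300.00 payment: CHF 720,528.9840… − CHF 226,300.00 = CHF 494,228.9840…
Balance at month 14: CHF 494,228.9840… × (1 + 0.015)^3 = CHF 516,804.5608…
After CHF 195,700.00 payment: CHF 516,804.5608… − CHF 195,700.00 = CHF 321,104.5608…
Balance at month 17: CHF 321,104.5608… × (1 + 0.015)^3 = CHF 335,772.0954…
Penalty: 17 × 1.75% × CHF 611,681.00 = CHF 181,975.10…
Final settlement = outstanding balance + penalty = CHF 335,772.0954… + CHF 181,975.10… = CHF 517,747.19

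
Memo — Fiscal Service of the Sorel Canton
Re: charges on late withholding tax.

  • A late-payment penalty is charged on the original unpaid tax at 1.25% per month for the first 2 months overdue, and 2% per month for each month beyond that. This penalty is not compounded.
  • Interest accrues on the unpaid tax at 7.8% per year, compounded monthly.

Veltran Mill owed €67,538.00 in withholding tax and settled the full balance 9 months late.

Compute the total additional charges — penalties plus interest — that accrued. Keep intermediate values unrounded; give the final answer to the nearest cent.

Penalty, months 1–2: 2 × 1.25% × €67,538.00 = €1,688.45
Penalty, months 3–9: 7 × 2% × €67,538.00 = €9,455.32
Interest (7.8%/yr ÷ 12 = 0.65%/month): €67,538.00 × ((1 + 0.0065)^9 − 1) = €4,055.2716…
Penalties + interest = €11,143.7700 + €4,055.2716… = €15,199.04

€15,199.04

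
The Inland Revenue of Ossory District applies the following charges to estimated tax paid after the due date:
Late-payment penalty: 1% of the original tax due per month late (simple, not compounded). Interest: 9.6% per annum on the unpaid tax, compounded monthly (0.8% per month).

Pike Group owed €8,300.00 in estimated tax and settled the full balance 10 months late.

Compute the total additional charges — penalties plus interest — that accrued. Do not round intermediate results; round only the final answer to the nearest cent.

Late-payment penalty = 1% × €8,300.00 × 10 mo = €830.00
Interest: €8,300.00 × ((1 + 0.008)^10 − 1) = €8,300.00 × 0.0829423… = €688.4212…
Penalties + interest = €830.0000 + €688.4212… = €1,518.42

€1,518.42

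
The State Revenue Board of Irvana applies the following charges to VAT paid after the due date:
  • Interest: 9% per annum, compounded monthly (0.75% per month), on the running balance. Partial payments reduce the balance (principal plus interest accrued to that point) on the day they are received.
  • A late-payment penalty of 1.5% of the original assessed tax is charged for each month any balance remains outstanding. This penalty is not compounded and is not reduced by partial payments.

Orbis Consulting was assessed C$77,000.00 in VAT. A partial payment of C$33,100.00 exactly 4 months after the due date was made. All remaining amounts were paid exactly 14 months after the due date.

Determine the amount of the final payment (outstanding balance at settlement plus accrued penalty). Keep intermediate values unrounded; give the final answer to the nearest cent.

C$65,993.23

Balance at month 4: C$77,000.0000 × (1 + 0.0075)^4 = C$79,336.1177…
After C$33,100.00 payment: C$79,336.1177… − C$33,100.00 = C$46,236.1177…
Balance at month 14: C$46,236.1177… × (1 + 0.0075)^10 = C$49,823.2334…
Penalty: 14 × 1.5% × C$77,000.00 = C$16,170.00
Final settlement = outstanding balance + penalty = C$49,823.2334… + C$16,170.00 = C$65,993.23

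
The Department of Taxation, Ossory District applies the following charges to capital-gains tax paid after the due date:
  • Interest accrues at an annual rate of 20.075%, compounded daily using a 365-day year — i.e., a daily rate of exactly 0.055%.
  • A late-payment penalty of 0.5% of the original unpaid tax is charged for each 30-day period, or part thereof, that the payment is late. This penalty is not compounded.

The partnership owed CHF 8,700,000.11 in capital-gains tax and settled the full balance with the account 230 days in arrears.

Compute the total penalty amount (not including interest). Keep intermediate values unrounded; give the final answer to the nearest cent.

CHF 348,000.00

Penalty periods: ⌈230/30⌉ = 8; penalty = 8 × 0.5% × CHF 8,700,000.11 = CHF 348,000.00…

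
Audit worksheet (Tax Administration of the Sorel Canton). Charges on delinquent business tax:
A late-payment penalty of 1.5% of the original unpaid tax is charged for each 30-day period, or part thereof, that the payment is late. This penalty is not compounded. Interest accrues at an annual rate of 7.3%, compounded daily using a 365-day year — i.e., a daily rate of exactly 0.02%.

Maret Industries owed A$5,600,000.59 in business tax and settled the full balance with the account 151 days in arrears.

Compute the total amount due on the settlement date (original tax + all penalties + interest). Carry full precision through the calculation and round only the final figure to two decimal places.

A$6,275,682.85

Penalty periods: ⌈151/30⌉ = 6; penalty = 6 × 1.5% × A$5,600,000.59 = A$504,000.05…
Interest: A$5,600,000.59 × ((1 + 0.0002)^151 − 1) = A$5,600,000.59 × 0.03065753… = A$171,682.2045…
Total = A$5,600,000.59 + A$504,000.0531 + A$171,682.2045… = A$6,275,682.85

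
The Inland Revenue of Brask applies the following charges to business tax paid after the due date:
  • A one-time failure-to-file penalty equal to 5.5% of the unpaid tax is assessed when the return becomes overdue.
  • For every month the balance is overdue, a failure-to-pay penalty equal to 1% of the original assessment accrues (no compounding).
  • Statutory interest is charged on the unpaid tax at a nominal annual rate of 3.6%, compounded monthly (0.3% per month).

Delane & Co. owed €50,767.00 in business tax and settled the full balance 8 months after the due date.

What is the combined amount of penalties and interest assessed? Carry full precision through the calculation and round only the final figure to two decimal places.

€8,084.82

Failure-to-file penalty: 5.5% × €50,767.00 = €2,792.19…
Failure-to-pay penalty = 1% × €50,767.00 × 8 mo = €4,061.36
Interest: €50,767.00 × ((1 + 0.003)^8 − 1) = €50,767.00 × 0.0242535… = €1,231.2783…
Penalties + interest = €6,853.5450 + €1,231.2783… = €8,084.82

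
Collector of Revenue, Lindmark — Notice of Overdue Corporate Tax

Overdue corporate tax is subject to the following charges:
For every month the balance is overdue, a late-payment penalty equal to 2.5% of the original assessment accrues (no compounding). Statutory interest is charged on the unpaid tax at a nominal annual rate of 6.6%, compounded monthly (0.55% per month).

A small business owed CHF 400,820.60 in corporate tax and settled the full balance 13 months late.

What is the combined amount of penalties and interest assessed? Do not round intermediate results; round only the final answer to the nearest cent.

Late-payment penalty: 13 × 2.5% × CHF 400,820.60 = CHF 130,266.70…
Interest: CHF 400,820.60 × ((1 + 0.0055)^13 − 1) = CHF 400,820.60 × 0.0739077… = CHF 29,623.7463…
Penalties + interest = CHF 130,266.6950 + CHF 29,623.7463… = CHF 159,890.44

CHF 159,890.44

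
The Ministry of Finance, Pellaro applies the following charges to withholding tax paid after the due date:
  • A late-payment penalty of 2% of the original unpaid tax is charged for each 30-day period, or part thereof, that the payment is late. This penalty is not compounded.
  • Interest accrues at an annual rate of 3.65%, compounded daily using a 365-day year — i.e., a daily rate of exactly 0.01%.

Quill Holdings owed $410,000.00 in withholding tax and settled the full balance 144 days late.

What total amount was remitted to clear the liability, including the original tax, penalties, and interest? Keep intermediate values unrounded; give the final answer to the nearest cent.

Penalty periods: ⌈144/30⌉ = 5; penalty = 5 × 2% × $410,000.00 = $41,000.00
Interest: $410,000.00 × ((1 + 0.0001)^144 − 1) = $410,000.00 × 0.01450345… = $5,946.4141…
Total = $410,000.00 + $41,000.0000 + $5,946.4141… = $456,946.41

$456,946.41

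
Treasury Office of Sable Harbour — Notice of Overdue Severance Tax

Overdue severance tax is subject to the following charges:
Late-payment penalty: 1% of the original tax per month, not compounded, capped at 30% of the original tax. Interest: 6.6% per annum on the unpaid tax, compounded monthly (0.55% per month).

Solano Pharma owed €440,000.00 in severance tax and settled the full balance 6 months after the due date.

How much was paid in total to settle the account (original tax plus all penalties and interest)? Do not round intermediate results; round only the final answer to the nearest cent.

€481,121.12

Penalty: 6 × 1% × €440,000.00 = €26,400.00 (below the 30% cap of €132,000.00)
Interest: €440,000.00 × ((1 + 0.0055)^6 − 1) = €440,000.00 × 0.0334571… = €14,721.1202…
Total = €440,000.00 + €26,400.0000 + €14,721.1202… = €481,121.12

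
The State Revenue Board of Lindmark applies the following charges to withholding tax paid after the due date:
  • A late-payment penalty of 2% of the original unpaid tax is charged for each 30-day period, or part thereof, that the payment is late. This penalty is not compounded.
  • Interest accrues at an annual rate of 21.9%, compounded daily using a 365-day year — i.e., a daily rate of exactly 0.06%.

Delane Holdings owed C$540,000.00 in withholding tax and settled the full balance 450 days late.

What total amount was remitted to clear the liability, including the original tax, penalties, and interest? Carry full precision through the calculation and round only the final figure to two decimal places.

Penalty periods: ⌈450/30⌉ = 15; penalty = 15 × 2% × C$540,000.00 = C$162,000.00
Interest: C$540,000.00 × ((1 + 0.0006)^450 − 1) = C$540,000.00 × 0.30985839… = C$167,323.5308…
Total = C$540,000.00 + C$162,000.0000 + C$167,323.5308… = C$869,323.53

C$869,323.53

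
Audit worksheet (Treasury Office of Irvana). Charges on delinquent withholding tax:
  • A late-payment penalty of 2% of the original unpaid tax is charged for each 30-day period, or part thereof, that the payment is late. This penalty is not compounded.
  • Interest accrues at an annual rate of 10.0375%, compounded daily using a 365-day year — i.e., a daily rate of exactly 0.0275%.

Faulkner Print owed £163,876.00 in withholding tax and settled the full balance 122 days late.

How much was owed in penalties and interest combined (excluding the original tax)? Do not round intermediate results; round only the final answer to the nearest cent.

Penalty periods: ⌈122/30⌉ = 5; penalty = 5 × 2% × £163,876.00 = £16,387.60
Interest: £163,876.00 × ((1 + 0.000275)^122 − 1) = £163,876.00 × 0.03411438… = £5,590.5279…
Penalties + interest = £16,387.6000 + £5,590.5279… = £21,978.13

£21,978.13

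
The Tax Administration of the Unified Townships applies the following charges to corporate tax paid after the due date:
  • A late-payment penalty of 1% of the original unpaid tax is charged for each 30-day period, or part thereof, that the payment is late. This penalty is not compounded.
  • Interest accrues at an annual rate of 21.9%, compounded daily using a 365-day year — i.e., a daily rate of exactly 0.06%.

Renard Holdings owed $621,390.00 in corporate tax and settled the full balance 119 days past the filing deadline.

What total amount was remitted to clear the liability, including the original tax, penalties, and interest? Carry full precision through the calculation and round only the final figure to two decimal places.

Penalty periods: ⌈119/30⌉ = 4; penalty = 4 × 1% × $621,390.00 = $24,855.60
Interest: $621,390.00 × ((1 + 0.0006)^119 − 1) = $621,390.00 × 0.07398775… = $45,975.2470…
Total = $621,390.00 + $24,855.6000 + $45,975.2470… = $692,220.85

$692,220.85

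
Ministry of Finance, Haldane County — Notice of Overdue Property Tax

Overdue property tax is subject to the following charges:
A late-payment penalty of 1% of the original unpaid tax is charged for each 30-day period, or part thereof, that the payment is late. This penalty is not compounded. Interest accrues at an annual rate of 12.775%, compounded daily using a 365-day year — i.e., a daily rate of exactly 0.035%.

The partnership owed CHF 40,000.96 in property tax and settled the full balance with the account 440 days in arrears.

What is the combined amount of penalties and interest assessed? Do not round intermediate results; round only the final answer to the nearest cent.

CHF 12,658.68

Penalty periods: ⌈440/30⌉ = 15; penalty = 15 × 1% × CHF 40,000.96 = CHF 6,000.14…
Interest: CHF 40,000.96 × ((1 + 0.00035)^440 − 1) = CHF 40,000.96 × 0.16645946… = CHF 6,658.5381…
Penalties + interest = CHF 6,000.1440 + CHF 6,658.5381… = CHF 12,658.68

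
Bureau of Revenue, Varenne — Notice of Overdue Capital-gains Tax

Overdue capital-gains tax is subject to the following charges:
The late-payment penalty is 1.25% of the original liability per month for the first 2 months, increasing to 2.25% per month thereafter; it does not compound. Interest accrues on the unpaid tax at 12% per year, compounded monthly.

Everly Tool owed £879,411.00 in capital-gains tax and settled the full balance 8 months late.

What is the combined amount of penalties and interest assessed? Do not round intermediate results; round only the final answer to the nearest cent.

£213,570.86

Penalty, months 1–2: 2 × 1.25% × £879,411.00 = £21,985.28…
Penalty, months 3–8: 6 × 2.25% × £879,411.00 = £118,720.49…
Interest (12%/yr ÷ 12 = 1%/month): £879,411.00 × ((1 + 0.01)^8 − 1) = £72,865.0984…
Penalties + interest = £140,705.7600 + £72,865.0984… = £213,570.86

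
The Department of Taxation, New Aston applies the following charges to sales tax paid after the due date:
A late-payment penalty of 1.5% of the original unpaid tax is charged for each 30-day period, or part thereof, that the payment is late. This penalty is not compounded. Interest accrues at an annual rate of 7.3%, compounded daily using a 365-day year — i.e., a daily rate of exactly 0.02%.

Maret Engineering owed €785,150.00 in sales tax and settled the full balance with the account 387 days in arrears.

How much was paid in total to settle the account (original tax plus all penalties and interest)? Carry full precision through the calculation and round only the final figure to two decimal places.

€1,001,431.99

Penalty periods: ⌈387/30⌉ = 13; penalty = 13 × 1.5% × €785,150.00 = €153,104.25
Interest: €785,150.00 × ((1 + 0.0002)^387 − 1) = €785,150.00 × 0.08046582… = €63,177.7369…
Total = €785,150.00 + €153,104.2500 + €63,177.7369… = €1,001,431.99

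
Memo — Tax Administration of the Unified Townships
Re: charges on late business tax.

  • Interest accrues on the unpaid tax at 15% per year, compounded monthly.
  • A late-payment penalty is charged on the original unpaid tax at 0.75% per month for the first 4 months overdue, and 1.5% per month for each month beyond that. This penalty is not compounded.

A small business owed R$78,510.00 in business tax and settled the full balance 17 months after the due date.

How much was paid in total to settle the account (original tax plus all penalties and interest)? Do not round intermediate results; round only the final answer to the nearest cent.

Penalty, months 1–4: 4 × 0.75% × R$78,510.00 = R$2,355.30
Penalty, months 5–17: 13 × 1.5% × R$78,510.00 = R$15,309.45
Interest (15%/yr ÷ 12 = 1.25%/month): R$78,510.00 × ((1 + 0.0125)^17 − 1) = R$18,460.6975…
Total = R$78,510.00 + R$17,664.7500 + R$18,460.6975… = R$114,635.45

R$114,635.45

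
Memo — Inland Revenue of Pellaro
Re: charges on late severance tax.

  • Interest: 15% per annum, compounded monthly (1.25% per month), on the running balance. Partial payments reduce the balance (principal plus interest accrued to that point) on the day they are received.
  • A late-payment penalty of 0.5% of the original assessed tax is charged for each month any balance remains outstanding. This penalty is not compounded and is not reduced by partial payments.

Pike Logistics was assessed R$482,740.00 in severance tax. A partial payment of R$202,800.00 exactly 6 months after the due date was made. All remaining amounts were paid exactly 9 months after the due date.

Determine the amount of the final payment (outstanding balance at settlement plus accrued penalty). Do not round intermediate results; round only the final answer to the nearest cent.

Balance at month 6: R$482,740.0000 × (1 + 0.0125)^6 = R$520,095.9566…
After R$202,800.00 payment: R$520,095.9566… − R$202,800.00 = R$317,295.9566…
Balance at month 9: R$317,295.9566… × (1 + 0.0125)^3 = R$329,343.9071…
Penalty: 9 × 0.5% × R$482,740.00 = R$21,723.30
Final settlement = outstanding balance + penalty = R$329,343.9071… + R$21,723.30 = R$351,067.21

R$351,067.21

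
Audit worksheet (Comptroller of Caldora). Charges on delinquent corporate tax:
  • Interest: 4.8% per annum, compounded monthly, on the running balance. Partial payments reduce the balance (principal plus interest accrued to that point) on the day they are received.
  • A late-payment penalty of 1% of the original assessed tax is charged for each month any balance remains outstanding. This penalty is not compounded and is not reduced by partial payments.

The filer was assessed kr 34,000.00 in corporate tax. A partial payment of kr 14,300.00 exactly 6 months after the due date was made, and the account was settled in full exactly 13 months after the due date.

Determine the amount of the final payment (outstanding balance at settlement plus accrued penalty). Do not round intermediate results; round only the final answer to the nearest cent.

Monthly rate = 4.8% ÷ 12 = 0.4%
Balance at month 6: kr 34,000.0000 × (1 + 0.004)^6 = kr 34,824.2037…
After kr 14,300.00 payment: kr 34,824.2037… − kr 14,300.00 = kr 20,524.2037…
Balance at month 13: kr 20,524.2037… × (1 + 0.004)^7 = kr 21,105.8236…
Penalty: 13 × 1% × kr 34,000.00 = kr 4,420.00
Final settlement = outstanding balance + penalty = kr 21,105.8236… + kr 4,420.00 = kr 25,525.82

kr 25,525.82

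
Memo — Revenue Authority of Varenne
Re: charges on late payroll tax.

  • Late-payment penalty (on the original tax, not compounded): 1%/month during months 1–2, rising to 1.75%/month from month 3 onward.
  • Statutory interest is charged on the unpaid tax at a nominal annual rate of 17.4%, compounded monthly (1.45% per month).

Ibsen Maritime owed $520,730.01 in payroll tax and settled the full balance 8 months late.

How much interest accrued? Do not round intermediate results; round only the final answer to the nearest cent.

Interest: $520,730.01 × ((1 + 0.0145)^8 − 1) = $520,730.01 × 0.1220609… = $63,560.7495…

$63,560.75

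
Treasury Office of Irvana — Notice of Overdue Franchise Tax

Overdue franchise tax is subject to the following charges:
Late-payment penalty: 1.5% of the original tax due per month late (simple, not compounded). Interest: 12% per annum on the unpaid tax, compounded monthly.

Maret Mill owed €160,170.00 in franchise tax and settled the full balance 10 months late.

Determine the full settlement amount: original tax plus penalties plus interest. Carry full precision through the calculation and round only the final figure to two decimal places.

Late-payment penalty: 10 × 1.5% × €160,170.00 = €24,025.50
Interest (12%/yr ÷ 12 = 1%/month): €160,170.00 × ((1 + 0.01)^10 − 1) = €16,757.3258…
Total = €160,170.00 + €24,025.5000 + €16,757.3258… = €200,952.83

€200,952.83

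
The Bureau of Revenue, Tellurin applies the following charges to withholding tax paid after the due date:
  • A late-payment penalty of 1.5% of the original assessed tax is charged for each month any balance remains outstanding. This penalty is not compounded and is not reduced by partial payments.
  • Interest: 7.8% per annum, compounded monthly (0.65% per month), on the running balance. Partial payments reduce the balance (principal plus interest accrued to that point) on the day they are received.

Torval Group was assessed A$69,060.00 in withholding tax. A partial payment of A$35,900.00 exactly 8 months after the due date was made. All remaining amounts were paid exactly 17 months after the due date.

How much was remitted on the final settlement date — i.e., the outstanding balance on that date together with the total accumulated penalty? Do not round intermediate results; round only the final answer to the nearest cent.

Balance at month 8: A$69,060.0000 × (1 + 0.0065)^8 = A$72,733.8887…
After A$35,900.00 payment: A$72,733.8887… − A$35,900.00 = A$36,833.8887…
Balance at month 17: A$36,833.8887… × (1 + 0.0065)^9 = A$39,045.5536…
Penalty: 17 × 1.5% × A$69,060.00 = A$17,610.30
Final settlement = outstanding balance + penalty = A$39,045.5536… + A$17,610.30 = A$56,655.85

A$56,655.85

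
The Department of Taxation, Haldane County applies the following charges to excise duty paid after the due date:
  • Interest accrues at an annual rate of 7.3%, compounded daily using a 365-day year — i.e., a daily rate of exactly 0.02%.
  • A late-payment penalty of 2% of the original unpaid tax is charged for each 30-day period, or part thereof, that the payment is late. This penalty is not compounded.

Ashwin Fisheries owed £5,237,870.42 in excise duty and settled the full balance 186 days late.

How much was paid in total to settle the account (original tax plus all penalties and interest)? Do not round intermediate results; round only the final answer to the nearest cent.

£6,169,670.39

Penalty periods: ⌈186/30⌉ = 7; penalty = 7 × 2% × £5,237,870.42 = £733,301.86…
Interest: £5,237,870.42 × ((1 + 0.0002)^186 − 1) = £5,237,870.42 × 0.03789672… = £198,498.1073…
Total = £5,237,870.42 + £733,301.8588 + £198,498.1073… = £6,169,670.39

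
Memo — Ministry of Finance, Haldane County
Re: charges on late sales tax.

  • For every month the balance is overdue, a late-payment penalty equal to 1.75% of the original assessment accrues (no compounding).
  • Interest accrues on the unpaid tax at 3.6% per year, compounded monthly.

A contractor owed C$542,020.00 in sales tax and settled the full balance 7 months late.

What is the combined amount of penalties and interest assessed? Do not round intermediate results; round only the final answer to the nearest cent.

C$77,882.83

Late-payment penalty = 1.75% × C$542,020.00 × 7 mo = C$66,397.45
Interest (3.6%/yr ÷ 12 = 0.3%/month): C$542,020.00 × ((1 + 0.003)^7 − 1) = C$11,485.3755…
Penalties + interest = C$66,397.4500 + C$11,485.3755… = C$77,882.83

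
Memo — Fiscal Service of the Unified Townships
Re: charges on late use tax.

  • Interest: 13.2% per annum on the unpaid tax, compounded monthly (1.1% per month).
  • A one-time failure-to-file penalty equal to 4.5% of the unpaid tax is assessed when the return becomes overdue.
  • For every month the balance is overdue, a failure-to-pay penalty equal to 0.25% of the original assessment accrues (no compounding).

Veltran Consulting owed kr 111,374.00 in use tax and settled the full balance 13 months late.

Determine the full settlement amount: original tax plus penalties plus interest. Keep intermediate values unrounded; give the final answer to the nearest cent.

Failure-to-file penalty: 4.5% × kr 111,374.00 = kr 5,011.83
Failure-to-pay penalty: 13 × 0.25% × kr 111,374.00 = kr 3,619.66…
Interest: kr 111,374.00 × ((1 + 0.011)^13 − 1) = kr 111,374.00 × 0.1528293… = kr 17,021.2154…
Total = kr 111,374.00 + kr 8,631.4850 + kr 17,021.2154… = kr 137,026.70

kr 137,026.70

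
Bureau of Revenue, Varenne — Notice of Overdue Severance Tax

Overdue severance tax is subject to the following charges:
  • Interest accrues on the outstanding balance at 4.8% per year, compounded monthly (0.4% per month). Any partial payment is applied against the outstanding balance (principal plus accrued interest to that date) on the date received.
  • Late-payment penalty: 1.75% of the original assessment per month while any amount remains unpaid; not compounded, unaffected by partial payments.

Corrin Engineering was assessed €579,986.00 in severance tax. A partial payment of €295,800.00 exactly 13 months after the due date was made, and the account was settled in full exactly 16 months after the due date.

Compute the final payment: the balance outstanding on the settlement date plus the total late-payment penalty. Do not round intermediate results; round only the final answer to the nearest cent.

€481,272.00

Balance at month 13: €579,986.0000 × (1 + 0.004)^13 = €610,879.8175…
After €295,800.00 payment: €610,879.8175… − €295,800.00 = €315,079.8175…
Balance at month 16: €315,079.8175… × (1 + 0.004)^3 = €318,875.9193…
Penalty: 16 × 1.75% × €579,986.00 = €162,396.08
Final settlement = outstanding balance + penalty = €318,875.9193… + €162,396.08 = €481,272.00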